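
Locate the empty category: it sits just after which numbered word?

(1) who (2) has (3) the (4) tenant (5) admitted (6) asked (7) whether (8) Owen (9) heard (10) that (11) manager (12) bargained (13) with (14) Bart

5

The displaced element is "who" (word 1).
It is linked across 1 clause boundary (Ø).
It functions as the subject of "asked", so the gap sits immediately after word 5 ("admitted").
Base order: The tenant has admitted who asked whether Owen heard that manager bargained with Bart.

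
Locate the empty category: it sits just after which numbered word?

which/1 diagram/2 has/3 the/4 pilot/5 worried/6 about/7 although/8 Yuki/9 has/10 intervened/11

7

The displaced element is "which diagram" (word 2).
It functions as the object of the preposition "about" of "worried", so the gap sits immediately after word 7 ("about").
Base order: The pilot has worried about which diagram although Yuki has intervened.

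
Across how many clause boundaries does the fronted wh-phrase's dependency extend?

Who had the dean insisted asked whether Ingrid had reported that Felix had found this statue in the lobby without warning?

"who" is extracted from the subject of "asked".
Boundaries crossed, outermost first: [Ø] — 1 in total.

1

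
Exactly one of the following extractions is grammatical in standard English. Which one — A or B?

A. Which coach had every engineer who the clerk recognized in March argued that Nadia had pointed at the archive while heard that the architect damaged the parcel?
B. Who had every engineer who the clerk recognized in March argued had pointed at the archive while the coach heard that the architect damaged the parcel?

B

In A, the wh-phrase is extracted from inside an adjunct island (introduced by "while"), which blocks movement.
In B, the extraction path crosses only that-complement boundaries, which are transparent.
So B is grammatical.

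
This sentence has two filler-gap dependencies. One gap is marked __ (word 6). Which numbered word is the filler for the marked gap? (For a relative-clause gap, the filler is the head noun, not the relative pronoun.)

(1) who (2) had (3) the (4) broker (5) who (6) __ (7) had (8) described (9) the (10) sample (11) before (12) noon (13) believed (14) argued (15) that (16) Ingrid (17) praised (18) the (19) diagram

4

The marked gap is inside the relative clause, the subject of "described".
Its filler is the head noun "broker" (via "who"), at word 4.
(The other dependency links word 1 to a gap after word 13.)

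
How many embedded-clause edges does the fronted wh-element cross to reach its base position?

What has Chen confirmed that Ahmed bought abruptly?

"what" is extracted from the object of "bought".
Boundaries crossed, outermost first: [that] — 1 in total.

1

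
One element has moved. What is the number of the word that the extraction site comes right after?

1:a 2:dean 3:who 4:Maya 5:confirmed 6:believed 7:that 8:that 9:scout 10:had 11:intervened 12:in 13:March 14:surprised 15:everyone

5

The displaced element is "a dean" (word 2).
It is linked across 1 clause boundary (Ø).
It functions as the subject of "believed", so the gap sits immediately after word 5 ("confirmed").
Base order: Maya confirmed a dean believed that that scout had intervened in March.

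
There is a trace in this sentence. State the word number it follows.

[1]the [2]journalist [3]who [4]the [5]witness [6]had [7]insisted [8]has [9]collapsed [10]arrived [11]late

7

The displaced element is "the journalist" (word 2).
It is linked across 1 clause boundary (Ø).
It functions as the subject of "collapsed", so the gap sits immediately after word 7 ("insisted").
Base order: The witness had insisted that the journalist has collapsed.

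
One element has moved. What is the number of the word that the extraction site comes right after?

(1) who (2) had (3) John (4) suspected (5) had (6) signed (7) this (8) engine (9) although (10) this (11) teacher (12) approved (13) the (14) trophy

The displaced element is "who" (word 1).
It is linked across 1 clause boundary (Ø).
It functions as the subject of "signed", so the gap sits immediately after word 4 ("suspected").
Base order: John had suspected who had signed this engine although this teacher approved the trophy.

4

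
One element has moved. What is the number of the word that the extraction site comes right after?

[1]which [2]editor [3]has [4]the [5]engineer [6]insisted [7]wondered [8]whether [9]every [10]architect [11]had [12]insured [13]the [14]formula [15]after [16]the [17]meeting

The displaced element is "which editor" (word 2).
It is linked across 1 clause boundary (Ø).
It functions as the subject of "wondered", so the gap sits immediately after word 6 ("insisted").
Base order: The engineer has insisted that which editor wondered whether every architect had insured the formula after the meeting.

6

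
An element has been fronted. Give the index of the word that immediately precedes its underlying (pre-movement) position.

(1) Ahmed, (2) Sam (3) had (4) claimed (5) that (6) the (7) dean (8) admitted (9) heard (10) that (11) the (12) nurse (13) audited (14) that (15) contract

8

The displaced element is "Ahmed" (word 1).
It is linked across 2 clause boundaries (that → Ø).
It functions as the subject of "heard", so the gap sits immediately after word 8 ("admitted").
Base order: Sam had claimed that the dean admitted that Ahmed heard that the nurse audited that contract.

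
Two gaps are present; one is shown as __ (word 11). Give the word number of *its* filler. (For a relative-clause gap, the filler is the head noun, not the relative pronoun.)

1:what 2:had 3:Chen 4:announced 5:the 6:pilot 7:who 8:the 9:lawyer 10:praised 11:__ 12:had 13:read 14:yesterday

6

The marked gap is inside the relative clause, the direct object of "praised".
Its filler is the head noun "pilot" (via "who"), at word 6.
(The other dependency links word 1 to a gap after word 13.)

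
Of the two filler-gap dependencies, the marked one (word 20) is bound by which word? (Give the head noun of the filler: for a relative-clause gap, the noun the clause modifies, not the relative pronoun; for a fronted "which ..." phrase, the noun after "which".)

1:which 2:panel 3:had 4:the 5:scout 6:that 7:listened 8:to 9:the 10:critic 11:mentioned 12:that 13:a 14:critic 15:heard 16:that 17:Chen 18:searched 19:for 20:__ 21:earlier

The marked gap is the object of the preposition "for" of "searched".
Its filler is the fronted wh-phrase "which panel", at word 2.
(The other dependency links word 5 to a gap after word 6.)

2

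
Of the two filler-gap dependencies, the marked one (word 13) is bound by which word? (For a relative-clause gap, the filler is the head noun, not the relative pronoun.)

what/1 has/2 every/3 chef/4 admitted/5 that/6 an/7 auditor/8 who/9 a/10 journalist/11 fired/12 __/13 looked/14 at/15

8

The marked gap is inside the relative clause, the direct object of "fired".
Its filler is the head noun "auditor" (via "who"), at word 8.
(The other dependency links word 1 to a gap after word 15.)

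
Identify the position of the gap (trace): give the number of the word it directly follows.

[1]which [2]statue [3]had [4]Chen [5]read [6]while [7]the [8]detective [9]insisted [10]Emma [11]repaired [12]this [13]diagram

The displaced element is "which statue" (word 2).
It functions as the direct object of "read", so the gap sits immediately after word 5 ("read").
Base order: Chen had read which statue while the detective insisted Emma repaired this diagram.

5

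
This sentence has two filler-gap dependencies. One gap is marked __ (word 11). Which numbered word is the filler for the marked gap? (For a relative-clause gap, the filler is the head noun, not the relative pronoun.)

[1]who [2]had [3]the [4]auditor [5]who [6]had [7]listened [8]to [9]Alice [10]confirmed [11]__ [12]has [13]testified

The marked gap is the subject of "testified".
Its filler is the fronted wh-phrase "who", at word 1.
(The other dependency links word 4 to a gap after word 5.)

1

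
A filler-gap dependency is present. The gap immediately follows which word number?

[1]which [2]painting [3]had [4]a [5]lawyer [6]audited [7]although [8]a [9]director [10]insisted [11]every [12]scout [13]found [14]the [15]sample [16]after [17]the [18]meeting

6

The displaced element is "which painting" (word 2).
It functions as the direct object of "audited", so the gap sits immediately after word 6 ("audited").
Base order: A lawyer had audited which painting although a director insisted every scout found the sample after the meeting.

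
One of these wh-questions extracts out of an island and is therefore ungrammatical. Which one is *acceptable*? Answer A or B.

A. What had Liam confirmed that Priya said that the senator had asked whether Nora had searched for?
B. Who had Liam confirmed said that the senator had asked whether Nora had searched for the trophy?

In A, the wh-phrase is extracted from inside a wh-island (introduced by "whether"), which blocks movement.
In B, the extraction path crosses only that-complement boundaries, which are transparent.
So B is grammatical.

B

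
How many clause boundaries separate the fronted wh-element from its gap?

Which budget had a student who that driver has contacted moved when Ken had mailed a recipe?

"which budget" originates inside the matrix clause — no clause boundary is crossed.

0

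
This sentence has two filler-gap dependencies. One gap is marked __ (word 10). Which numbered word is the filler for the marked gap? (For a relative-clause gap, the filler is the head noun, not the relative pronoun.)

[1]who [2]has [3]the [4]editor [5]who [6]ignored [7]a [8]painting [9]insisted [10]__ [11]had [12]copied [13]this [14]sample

1

The marked gap is the subject of "copied".
Its filler is the fronted wh-phrase "who", at word 1.
(The other dependency links word 4 to a gap after word 5.)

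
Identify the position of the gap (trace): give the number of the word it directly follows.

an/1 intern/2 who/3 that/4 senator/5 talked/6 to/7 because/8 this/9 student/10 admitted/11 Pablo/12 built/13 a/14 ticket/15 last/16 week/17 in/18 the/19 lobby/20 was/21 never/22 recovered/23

7

The displaced element is "an intern" (word 2).
It functions as the object of the preposition "to" of "talked", so the gap sits immediately after word 7 ("to").
Base order: That senator talked to an intern because this student admitted Pablo built a ticket last week in the lobby.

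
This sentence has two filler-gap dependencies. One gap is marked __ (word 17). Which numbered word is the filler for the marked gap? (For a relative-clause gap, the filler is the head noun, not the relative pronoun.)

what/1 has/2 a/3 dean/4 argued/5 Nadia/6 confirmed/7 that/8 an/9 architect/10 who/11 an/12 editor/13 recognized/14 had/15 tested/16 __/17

1

The marked gap is the direct object of "tested".
Its filler is the fronted wh-phrase "what", at word 1.
(The other dependency links word 10 to a gap after word 14.)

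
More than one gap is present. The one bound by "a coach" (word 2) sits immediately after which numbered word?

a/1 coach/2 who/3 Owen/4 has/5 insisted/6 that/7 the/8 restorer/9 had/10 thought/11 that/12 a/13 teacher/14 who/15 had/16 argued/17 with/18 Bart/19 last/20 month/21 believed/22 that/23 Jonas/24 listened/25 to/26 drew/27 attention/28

The displaced element is "a coach" (word 2).
It is linked across 3 clause boundaries (that → that → that).
It functions as the object of the preposition "to" of "listened", so the gap sits immediately after word 26 ("to").
Base order: Owen has insisted that the restorer had thought that a teacher who had argued with Bart last month believed that Jonas listened to a coach.

26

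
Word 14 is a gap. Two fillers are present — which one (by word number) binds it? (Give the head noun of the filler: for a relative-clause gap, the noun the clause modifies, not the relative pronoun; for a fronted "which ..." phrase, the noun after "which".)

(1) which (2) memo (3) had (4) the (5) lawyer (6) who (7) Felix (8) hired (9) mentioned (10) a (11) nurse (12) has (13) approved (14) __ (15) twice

2

The marked gap is the direct object of "approved".
Its filler is the fronted wh-phrase "which memo", at word 2.
(The other dependency links word 5 to a gap after word 8.)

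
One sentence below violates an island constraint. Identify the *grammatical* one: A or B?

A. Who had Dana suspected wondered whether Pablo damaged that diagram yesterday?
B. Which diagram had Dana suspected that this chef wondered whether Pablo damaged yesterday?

In B, the wh-phrase is extracted from inside a wh-island (introduced by "whether"), which blocks movement.
In A, the extraction path crosses only that-complement boundaries, which are transparent.
So A is grammatical.

A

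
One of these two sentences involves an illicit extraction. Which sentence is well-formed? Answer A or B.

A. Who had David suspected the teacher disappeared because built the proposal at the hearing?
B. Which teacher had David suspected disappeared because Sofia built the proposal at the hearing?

B

In A, the wh-phrase is extracted from inside an adjunct island (introduced by "because"), which blocks movement.
In B, the extraction path crosses only that-complement boundaries, which are transparent.
So B is grammatical.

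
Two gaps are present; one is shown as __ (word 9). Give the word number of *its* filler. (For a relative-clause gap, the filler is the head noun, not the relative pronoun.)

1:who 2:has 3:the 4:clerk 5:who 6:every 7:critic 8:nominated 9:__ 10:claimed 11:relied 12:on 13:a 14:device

4

The marked gap is inside the relative clause, the direct object of "nominated".
Its filler is the head noun "clerk" (via "who"), at word 4.
(The other dependency links word 1 to a gap after word 10.)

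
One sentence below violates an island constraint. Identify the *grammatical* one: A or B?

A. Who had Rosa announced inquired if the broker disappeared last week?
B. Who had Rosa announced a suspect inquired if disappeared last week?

A

In B, the wh-phrase is extracted from inside a wh-island (introduced by "if"), which blocks movement.
In A, the extraction path crosses only that-complement boundaries, which are transparent.
So A is grammatical.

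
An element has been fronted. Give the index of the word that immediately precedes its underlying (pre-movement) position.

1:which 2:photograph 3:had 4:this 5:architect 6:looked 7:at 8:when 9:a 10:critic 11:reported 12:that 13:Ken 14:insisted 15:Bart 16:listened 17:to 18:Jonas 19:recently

7

The displaced element is "which photograph" (word 2).
It functions as the object of the preposition "at" of "looked", so the gap sits immediately after word 7 ("at").
Base order: This architect had looked at which photograph when a critic reported that Ken insisted Bart listened to Jonas recently.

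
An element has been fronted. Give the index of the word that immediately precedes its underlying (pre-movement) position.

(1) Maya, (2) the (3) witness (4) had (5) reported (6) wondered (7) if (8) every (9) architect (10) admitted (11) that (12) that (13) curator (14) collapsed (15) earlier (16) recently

The displaced element is "Maya" (word 1).
It is linked across 1 clause boundary (Ø).
It functions as the subject of "wondered", so the gap sits immediately after word 5 ("reported").
Base order: The witness had reported that Maya wondered if every architect admitted that that curator collapsed earlier recently.

5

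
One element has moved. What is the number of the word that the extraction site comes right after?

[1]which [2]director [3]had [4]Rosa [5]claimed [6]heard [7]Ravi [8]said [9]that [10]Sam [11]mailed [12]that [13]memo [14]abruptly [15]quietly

The displaced element is "which director" (word 2).
It is linked across 1 clause boundary (Ø).
It functions as the subject of "heard", so the gap sits immediately after word 5 ("claimed").
Base order: Rosa had claimed which director heard Ravi said that Sam mailed that memo abruptly quietly.

5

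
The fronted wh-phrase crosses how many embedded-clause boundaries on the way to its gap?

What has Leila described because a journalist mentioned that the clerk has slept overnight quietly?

0

"what" originates inside the matrix clause — no clause boundary is crossed.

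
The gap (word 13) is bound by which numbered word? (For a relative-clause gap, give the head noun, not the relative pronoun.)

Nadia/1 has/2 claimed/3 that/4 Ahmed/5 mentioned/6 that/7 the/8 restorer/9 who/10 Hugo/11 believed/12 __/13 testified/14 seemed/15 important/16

9

The gap at 13 is the subject of "testified", inside a relative clause.
The relative pronoun is "who" (word 10); it is bound by the head noun immediately before it.
Its filler is the head noun "restorer", at word 9.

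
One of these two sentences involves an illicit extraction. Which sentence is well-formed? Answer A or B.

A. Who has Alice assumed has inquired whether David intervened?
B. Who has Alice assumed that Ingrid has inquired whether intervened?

A

In B, the wh-phrase is extracted from inside a wh-island (introduced by "whether"), which blocks movement.
In A, the extraction path crosses only that-complement boundaries, which are transparent.
So A is grammatical.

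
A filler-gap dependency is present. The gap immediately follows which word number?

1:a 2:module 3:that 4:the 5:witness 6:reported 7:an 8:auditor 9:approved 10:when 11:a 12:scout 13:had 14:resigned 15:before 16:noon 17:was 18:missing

The displaced element is "a module" (word 2).
It is linked across 1 clause boundary (Ø).
It functions as the direct object of "approved", so the gap sits immediately after word 9 ("approved").
Base order: The witness reported an auditor approved a module when a scout had resigned before noon.

9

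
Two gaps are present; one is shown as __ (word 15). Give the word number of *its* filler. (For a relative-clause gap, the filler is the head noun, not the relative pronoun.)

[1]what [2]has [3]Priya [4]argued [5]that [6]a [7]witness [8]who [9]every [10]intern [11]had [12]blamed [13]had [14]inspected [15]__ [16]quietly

The marked gap is the direct object of "inspected".
Its filler is the fronted wh-phrase "what", at word 1.
(The other dependency links word 7 to a gap after word 12.)

1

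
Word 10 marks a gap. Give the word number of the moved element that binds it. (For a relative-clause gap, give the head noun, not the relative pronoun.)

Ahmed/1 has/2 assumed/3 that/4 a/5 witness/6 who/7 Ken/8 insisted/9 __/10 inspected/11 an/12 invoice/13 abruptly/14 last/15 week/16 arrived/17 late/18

6

The gap at 10 is the subject of "inspected", inside a relative clause.
The relative pronoun is "who" (word 7); it is bound by the head noun immediately before it.
Its filler is the head noun "witness", at word 6.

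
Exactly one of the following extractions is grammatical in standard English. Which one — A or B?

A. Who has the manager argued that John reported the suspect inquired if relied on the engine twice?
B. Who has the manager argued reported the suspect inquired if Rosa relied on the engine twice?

In A, the wh-phrase is extracted from inside a wh-island (introduced by "if"), which blocks movement.
In B, the extraction path crosses only that-complement boundaries, which are transparent.
So B is grammatical.

B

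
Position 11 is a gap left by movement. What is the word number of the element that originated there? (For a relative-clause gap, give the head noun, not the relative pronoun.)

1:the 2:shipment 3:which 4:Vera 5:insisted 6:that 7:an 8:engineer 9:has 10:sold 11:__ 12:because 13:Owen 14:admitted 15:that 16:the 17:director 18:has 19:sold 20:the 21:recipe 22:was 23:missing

2

The gap at 11 is the object of "sold", inside a relative clause.
The relative pronoun is "which" (word 3); it is bound by the head noun immediately before it.
Its filler is the head noun "shipment", at word 2.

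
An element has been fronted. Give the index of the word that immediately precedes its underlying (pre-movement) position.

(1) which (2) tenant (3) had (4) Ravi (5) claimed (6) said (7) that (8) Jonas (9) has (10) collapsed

5

The displaced element is "which tenant" (word 2).
It is linked across 1 clause boundary (Ø).
It functions as the subject of "said", so the gap sits immediately after word 5 ("claimed").
Base order: Ravi had claimed that which tenant said that Jonas has collapsed.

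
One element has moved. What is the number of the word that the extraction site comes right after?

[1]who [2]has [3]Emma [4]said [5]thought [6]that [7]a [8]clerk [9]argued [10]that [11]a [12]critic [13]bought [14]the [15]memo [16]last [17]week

4

The displaced element is "who" (word 1).
It is linked across 1 clause boundary (Ø).
It functions as the subject of "thought", so the gap sits immediately after word 4 ("said").
Base order: Emma has said that who thought that a clerk argued that a critic bought the memo last week.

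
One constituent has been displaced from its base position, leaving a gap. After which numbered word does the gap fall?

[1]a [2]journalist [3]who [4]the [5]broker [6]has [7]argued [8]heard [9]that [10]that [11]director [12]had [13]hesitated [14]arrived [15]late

7

The displaced element is "a journalist" (word 2).
It is linked across 1 clause boundary (Ø).
It functions as the subject of "heard", so the gap sits immediately after word 7 ("argued").
Base order: The broker has argued that a journalist heard that that director had hesitated.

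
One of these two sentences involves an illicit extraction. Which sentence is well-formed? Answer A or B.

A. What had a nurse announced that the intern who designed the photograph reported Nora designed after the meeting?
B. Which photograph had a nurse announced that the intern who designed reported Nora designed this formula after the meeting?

In B, the wh-phrase is extracted from inside a complex-NP island (relative clause) (introduced by "who"), which blocks movement.
In A, the extraction path crosses only that-complement boundaries, which are transparent.
So A is grammatical.

A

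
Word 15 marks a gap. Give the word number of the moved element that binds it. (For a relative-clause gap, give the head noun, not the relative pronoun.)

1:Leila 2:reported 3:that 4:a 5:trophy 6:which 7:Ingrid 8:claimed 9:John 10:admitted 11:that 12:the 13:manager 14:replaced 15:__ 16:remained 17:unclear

The gap at 15 is the object of "replaced", inside a relative clause.
The relative pronoun is "which" (word 6); it is bound by the head noun immediately before it.
Its filler is the head noun "trophy", at word 5.

5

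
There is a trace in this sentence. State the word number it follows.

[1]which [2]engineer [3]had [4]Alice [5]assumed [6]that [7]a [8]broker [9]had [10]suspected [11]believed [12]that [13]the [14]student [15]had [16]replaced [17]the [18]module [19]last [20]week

10

The displaced element is "which engineer" (word 2).
It is linked across 2 clause boundaries (that → Ø).
It functions as the subject of "believed", so the gap sits immediately after word 10 ("suspected").
Base order: Alice had assumed that a broker had suspected which engineer believed that the student had replaced the module last week.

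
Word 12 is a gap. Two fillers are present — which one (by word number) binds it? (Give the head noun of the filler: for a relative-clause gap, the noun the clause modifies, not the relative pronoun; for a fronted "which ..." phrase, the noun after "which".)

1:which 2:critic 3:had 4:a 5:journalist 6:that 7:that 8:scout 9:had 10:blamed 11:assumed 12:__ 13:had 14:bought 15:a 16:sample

The marked gap is the subject of "bought".
Its filler is the fronted wh-phrase "which critic", at word 2.
(The other dependency links word 5 to a gap after word 10.)

2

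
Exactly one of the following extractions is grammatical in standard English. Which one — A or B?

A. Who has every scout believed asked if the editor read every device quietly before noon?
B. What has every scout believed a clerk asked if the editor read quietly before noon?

A

In B, the wh-phrase is extracted from inside a wh-island (introduced by "if"), which blocks movement.
In A, the extraction path crosses only that-complement boundaries, which are transparent.
So A is grammatical.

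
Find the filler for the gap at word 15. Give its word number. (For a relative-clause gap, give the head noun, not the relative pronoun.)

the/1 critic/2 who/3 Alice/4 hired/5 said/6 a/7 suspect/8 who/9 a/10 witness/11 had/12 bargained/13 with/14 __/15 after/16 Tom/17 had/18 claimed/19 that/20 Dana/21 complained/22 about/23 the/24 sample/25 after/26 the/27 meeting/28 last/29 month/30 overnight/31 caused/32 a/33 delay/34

The gap at 15 is the prepositional object of "bargained", inside a relative clause.
The relative pronoun is "who" (word 9); it is bound by the head noun immediately before it.
Its filler is the head noun "suspect", at word 8.

8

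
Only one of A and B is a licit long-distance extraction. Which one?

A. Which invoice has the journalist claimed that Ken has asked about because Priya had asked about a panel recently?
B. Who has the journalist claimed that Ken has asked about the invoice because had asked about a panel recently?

In B, the wh-phrase is extracted from inside an adjunct island (introduced by "because"), which blocks movement.
In A, the extraction path crosses only that-complement boundaries, which are transparent.
So A is grammatical.

A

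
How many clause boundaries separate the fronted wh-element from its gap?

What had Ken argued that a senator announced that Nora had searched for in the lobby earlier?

"what" is extracted from the PP object of "searched".
Boundaries crossed, outermost first: [that], [that] — 2 in total.

2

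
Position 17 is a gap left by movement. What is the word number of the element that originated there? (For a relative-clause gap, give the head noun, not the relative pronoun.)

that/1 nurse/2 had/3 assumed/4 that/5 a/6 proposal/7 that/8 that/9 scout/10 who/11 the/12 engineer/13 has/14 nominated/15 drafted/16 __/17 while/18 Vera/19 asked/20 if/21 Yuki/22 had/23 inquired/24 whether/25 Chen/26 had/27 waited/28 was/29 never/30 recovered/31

The gap at 17 is the object of "drafted", inside a relative clause.
The relative pronoun is "that" (word 8); it is bound by the head noun immediately before it.
Its filler is the head noun "proposal", at word 7.

7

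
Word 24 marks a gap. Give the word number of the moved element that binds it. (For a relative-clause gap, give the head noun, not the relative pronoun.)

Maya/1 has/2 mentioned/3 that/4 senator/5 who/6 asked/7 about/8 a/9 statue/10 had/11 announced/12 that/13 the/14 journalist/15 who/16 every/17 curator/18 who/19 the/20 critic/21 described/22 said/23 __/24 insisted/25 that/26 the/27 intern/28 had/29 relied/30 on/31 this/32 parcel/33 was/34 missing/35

The gap at 24 is the subject of "insisted", inside a relative clause.
The relative pronoun is "who" (word 16); it is bound by the head noun immediately before it.
Its filler is the head noun "journalist", at word 15.

15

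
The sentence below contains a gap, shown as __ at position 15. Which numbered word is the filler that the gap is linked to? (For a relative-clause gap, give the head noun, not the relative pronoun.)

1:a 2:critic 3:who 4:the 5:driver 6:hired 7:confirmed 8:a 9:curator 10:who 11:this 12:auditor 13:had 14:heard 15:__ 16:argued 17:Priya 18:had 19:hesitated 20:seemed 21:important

The gap at 15 is the subject of "argued", inside a relative clause.
The relative pronoun is "who" (word 10); it is bound by the head noun immediately before it.
Its filler is the head noun "curator", at word 9.

9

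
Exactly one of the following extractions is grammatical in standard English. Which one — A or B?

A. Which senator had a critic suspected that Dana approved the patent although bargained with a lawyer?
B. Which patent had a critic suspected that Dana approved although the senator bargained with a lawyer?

In A, the wh-phrase is extracted from inside an adjunct island (introduced by "although"), which blocks movement.
In B, the extraction path crosses only that-complement boundaries, which are transparent.
So B is grammatical.

B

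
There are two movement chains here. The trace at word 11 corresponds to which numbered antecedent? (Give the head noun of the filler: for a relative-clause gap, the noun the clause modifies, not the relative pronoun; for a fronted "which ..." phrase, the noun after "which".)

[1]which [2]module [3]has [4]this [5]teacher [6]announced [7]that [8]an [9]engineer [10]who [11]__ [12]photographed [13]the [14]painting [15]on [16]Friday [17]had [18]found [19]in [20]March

9

The marked gap is inside the relative clause, the subject of "photographed".
Its filler is the head noun "engineer" (via "who"), at word 9.
(The other dependency links word 2 to a gap after word 18.)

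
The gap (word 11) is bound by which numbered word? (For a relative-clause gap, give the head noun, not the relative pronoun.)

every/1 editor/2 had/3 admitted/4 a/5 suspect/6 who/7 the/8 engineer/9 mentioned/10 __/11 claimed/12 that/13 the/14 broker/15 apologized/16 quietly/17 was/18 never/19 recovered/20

6

The gap at 11 is the subject of "claimed", inside a relative clause.
The relative pronoun is "who" (word 7); it is bound by the head noun immediately before it.
Its filler is the head noun "suspect", at word 6.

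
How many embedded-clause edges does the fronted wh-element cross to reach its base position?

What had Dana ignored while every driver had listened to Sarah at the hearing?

"what" originates inside the matrix clause — no clause boundary is crossed.

0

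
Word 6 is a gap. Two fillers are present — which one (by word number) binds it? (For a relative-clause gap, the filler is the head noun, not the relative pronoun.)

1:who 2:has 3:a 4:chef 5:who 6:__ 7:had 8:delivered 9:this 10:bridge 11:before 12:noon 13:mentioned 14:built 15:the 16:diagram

4

The marked gap is inside the relative clause, the subject of "delivered".
Its filler is the head noun "chef" (via "who"), at word 4.
(The other dependency links word 1 to a gap after word 13.)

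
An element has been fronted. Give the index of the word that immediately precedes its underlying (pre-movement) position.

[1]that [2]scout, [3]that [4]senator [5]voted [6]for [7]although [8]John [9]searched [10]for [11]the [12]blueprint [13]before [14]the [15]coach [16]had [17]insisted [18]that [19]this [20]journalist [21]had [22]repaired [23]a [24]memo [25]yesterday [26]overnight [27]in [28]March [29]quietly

6

The displaced element is "that scout" (word 2).
It functions as the object of the preposition "for" of "voted", so the gap sits immediately after word 6 ("for").
Base order: That senator voted for that scout although John searched for the blueprint before the coach had insisted that this journalist had repaired a memo yesterday overnight in March quietly.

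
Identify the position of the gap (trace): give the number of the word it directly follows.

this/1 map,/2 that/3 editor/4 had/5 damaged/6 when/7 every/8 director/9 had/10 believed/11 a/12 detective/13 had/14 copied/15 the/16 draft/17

6

The displaced element is "this map" (word 2).
It functions as the direct object of "damaged", so the gap sits immediately after word 6 ("damaged").
Base order: That editor had damaged this map when every director had believed a detective had copied the draft.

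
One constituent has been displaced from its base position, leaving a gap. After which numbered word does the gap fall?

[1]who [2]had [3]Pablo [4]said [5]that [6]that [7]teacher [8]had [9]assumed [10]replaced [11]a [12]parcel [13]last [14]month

The displaced element is "who" (word 1).
It is linked across 2 clause boundaries (that → Ø).
It functions as the subject of "replaced", so the gap sits immediately after word 9 ("assumed").
Base order: Pablo had said that that teacher had assumed that who replaced a parcel last month.

9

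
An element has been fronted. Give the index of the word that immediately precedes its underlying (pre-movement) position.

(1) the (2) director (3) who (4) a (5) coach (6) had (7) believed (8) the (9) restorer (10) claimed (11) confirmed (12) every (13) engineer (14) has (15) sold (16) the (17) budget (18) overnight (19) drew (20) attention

The displaced element is "the director" (word 2).
It is linked across 2 clause boundaries (Ø → Ø).
It functions as the subject of "confirmed", so the gap sits immediately after word 10 ("claimed").
Base order: A coach had believed the restorer claimed that the director confirmed every engineer has sold the budget overnight.

10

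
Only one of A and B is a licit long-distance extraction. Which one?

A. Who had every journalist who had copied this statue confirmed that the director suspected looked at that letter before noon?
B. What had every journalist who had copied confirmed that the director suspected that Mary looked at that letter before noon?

A

In B, the wh-phrase is extracted from inside a complex-NP island (relative clause) (introduced by "who"), which blocks movement.
In A, the extraction path crosses only that-complement boundaries, which are transparent.
So A is grammatical.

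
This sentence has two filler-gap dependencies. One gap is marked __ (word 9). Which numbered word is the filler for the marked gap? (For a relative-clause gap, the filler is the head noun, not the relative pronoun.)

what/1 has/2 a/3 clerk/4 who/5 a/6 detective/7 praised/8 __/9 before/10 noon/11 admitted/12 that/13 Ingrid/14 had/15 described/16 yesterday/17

4

The marked gap is inside the relative clause, the direct object of "praised".
Its filler is the head noun "clerk" (via "who"), at word 4.
(The other dependency links word 1 to a gap after word 16.)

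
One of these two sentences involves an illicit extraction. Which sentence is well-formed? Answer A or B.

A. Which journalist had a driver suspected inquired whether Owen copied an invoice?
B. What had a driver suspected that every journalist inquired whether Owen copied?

In B, the wh-phrase is extracted from inside a wh-island (introduced by "whether"), which blocks movement.
In A, the extraction path crosses only that-complement boundaries, which are transparent.
So A is grammatical.

A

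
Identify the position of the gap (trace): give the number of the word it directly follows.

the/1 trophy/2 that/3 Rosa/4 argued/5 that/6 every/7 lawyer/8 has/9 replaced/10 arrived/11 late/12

10

The displaced element is "the trophy" (word 2).
It is linked across 1 clause boundary (that).
It functions as the direct object of "replaced", so the gap sits immediately after word 10 ("replaced").
Base order: Rosa argued that every lawyer has replaced the trophy.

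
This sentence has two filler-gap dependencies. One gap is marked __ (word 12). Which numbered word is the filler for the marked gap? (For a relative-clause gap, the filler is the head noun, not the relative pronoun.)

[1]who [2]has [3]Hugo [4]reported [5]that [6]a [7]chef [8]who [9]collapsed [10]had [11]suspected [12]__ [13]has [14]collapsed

1

The marked gap is the subject of "collapsed".
Its filler is the fronted wh-phrase "who", at word 1.
(The other dependency links word 7 to a gap after word 8.)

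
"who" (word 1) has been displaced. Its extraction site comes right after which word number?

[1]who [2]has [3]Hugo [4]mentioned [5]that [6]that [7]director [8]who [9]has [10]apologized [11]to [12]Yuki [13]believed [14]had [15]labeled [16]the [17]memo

13

The displaced element is "who" (word 1).
It is linked across 2 clause boundaries (that → Ø).
It functions as the subject of "labeled", so the gap sits immediately after word 13 ("believed").
Base order: Hugo has mentioned that that director who has apologized to Yuki believed that who had labeled the memo.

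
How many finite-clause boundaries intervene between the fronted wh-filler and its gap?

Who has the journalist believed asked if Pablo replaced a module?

"who" is extracted from the subject of "asked".
Boundaries crossed, outermost first: [Ø] — 1 in total.

1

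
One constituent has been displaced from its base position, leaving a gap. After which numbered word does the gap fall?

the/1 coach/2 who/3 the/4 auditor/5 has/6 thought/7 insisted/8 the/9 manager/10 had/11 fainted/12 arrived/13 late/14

7

The displaced element is "the coach" (word 2).
It is linked across 1 clause boundary (Ø).
It functions as the subject of "insisted", so the gap sits immediately after word 7 ("thought").
Base order: The auditor has thought that the coach insisted the manager had fainted.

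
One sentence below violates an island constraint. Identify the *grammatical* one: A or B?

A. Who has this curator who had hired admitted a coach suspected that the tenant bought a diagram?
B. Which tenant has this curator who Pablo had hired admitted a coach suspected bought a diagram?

In A, the wh-phrase is extracted from inside a complex-NP island (relative clause) (introduced by "who"), which blocks movement.
In B, the extraction path crosses only that-complement boundaries, which are transparent.
So B is grammatical.

B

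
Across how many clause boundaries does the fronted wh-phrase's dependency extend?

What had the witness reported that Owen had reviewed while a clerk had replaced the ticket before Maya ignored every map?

1

"what" is extracted from the object of "reviewed".
Boundaries crossed, outermost first: [that] — 1 in total.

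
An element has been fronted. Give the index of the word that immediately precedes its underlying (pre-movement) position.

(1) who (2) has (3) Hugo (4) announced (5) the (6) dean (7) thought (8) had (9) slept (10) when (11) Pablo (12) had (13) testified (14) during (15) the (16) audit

The displaced element is "who" (word 1).
It is linked across 2 clause boundaries (Ø → Ø).
It functions as the subject of "slept", so the gap sits immediately after word 7 ("thought").
Base order: Hugo has announced the dean thought that who had slept when Pablo had testified during the audit.

7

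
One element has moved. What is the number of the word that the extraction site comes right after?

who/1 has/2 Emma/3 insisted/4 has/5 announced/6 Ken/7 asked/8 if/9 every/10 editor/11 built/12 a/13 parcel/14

The displaced element is "who" (word 1).
It is linked across 1 clause boundary (Ø).
It functions as the subject of "announced", so the gap sits immediately after word 4 ("insisted").
Base order: Emma has insisted that who has announced Ken asked if every editor built a parcel.

4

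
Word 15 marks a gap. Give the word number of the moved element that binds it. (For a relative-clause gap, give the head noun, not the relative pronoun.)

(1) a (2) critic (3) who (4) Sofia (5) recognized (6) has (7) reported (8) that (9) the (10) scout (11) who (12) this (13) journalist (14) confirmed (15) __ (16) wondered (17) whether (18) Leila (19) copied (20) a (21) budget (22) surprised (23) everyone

10

The gap at 15 is the subject of "wondered", inside a relative clause.
The relative pronoun is "who" (word 11); it is bound by the head noun immediately before it.
Its filler is the head noun "scout", at word 10.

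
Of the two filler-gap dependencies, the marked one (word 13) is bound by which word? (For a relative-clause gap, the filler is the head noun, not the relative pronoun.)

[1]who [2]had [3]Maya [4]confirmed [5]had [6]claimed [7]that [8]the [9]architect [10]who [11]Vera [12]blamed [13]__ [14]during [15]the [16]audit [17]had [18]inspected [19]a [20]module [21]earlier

The marked gap is inside the relative clause, the direct object of "blamed".
Its filler is the head noun "architect" (via "who"), at word 9.
(The other dependency links word 1 to a gap after word 4.)

9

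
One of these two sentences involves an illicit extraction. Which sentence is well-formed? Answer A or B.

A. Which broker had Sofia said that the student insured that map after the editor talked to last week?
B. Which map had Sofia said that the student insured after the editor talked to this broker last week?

In A, the wh-phrase is extracted from inside an adjunct island (introduced by "after"), which blocks movement.
In B, the extraction path crosses only that-complement boundaries, which are transparent.
So B is grammatical.

B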